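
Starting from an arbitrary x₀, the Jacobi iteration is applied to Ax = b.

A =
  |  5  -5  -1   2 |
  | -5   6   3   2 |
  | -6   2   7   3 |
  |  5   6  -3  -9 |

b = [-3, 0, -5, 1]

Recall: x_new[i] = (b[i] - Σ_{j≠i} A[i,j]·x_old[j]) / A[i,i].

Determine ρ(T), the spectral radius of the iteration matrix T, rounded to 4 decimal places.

1.2446

A = D + L + U where D = diag(5, 6, 7, -9).
Jacobi T = -D⁻¹(L+U): T[3,2] = -(-3)/(-9) = -0.3333; T[3,3] = 0.
  T[0,:] = [+0.0000  +1.0000  +0.2000  -0.4000]
  T[1,:] = [+0.8333  +0.0000  -0.5000  -0.3333]
  T[2,:] = [+0.8571  -0.2857  +0.0000  -0.4286]
  T[3,:] = [+0.5556  +0.6667  -0.3333  +0.0000]
|eigenvalues of T|: 1.2446, 0.5715, 0.5715, 0.5179.
ρ(T) = max|λ| = 1.2446; 1.2446 > 1: divergent.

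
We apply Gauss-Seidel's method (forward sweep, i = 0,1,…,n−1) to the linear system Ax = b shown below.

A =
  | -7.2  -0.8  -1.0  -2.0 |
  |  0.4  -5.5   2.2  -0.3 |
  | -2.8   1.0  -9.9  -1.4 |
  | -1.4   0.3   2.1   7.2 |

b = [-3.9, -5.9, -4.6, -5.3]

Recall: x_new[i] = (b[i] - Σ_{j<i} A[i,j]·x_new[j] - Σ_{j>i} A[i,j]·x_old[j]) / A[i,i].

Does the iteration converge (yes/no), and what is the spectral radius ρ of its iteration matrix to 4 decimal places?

yes, ρ = 0.1889

Diagonal D = diag(-7.2, -5.5, -9.9, 7.2); L, U strict lower/upper.
T_GS = -(D+L)⁻¹U: row 0 first, T[0,2] = -(-1)/(-7.2) = -0.1389; later rows by forward substitution.
  T[0,:] = [+0.0000 -0.1111 -0.1389 -0.2778]
  T[1,:] = [+0.0000 -0.0081 +0.3899 -0.0747]
  T[2,:] = [+0.0000 +0.0306 +0.0787 -0.0704]
  T[3,:] = [+0.0000 -0.0302 -0.0662 -0.0304]
moduli |λ_i(T)| = 0.1889, 0.0804, 0.0804, 0.0000.
ρ = 0.1889; 0.1889 < 1, so it converges for any x₀.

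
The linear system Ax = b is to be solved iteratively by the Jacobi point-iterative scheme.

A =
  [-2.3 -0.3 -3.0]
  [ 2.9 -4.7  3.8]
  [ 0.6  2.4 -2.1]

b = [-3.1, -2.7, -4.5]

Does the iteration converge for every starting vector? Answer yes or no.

Split A = D + L + U, D = diag(-2.3, -4.7, -2.1).
T_J = -D⁻¹(L+U): T[0,2] = -(-3)/(-2.3) = -1.3043; T[0,0] = 0.
  T[0,:] = [+0.0000, -0.1304, -1.3043]
  T[1,:] = [+0.6170, +0.0000, +0.8085]
  T[2,:] = [+0.2857, +1.1429, +0.0000]
eigenvalue magnitudes: 1.1415, 0.9122, 0.9122.
ρ = 1.1415; 1.1415 > 1 ⇒ diverges.

no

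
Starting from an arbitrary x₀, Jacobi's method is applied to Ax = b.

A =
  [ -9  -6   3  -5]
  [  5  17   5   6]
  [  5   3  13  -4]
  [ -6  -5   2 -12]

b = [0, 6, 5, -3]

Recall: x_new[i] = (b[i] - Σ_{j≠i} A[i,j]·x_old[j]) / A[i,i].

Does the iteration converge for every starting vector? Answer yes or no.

yes

Diagonal D = diag(-9, 17, 13, -12); L, U strict lower/upper.
Jacobi: T = -D⁻¹(L+U), T[3,2] = -(2)/(-12) = +0.1667; T[3,3] = 0.
  T[0,:] = [+0.0000, -0.6667, +0.3333, -0.5556]
  T[1,:] = [-0.2941, +0.0000, -0.2941, -0.3529]
  T[2,:] = [-0.3846, -0.2308, +0.0000, +0.3077]
  T[3,:] = [-0.5000, -0.4167, +0.1667, +0.0000]
moduli |λ_i(T)| = 0.8909, 0.5608, 0.5608, 0.1299.
spectral radius ρ = 0.8909; 0.8909 < 1 ⇒ converges.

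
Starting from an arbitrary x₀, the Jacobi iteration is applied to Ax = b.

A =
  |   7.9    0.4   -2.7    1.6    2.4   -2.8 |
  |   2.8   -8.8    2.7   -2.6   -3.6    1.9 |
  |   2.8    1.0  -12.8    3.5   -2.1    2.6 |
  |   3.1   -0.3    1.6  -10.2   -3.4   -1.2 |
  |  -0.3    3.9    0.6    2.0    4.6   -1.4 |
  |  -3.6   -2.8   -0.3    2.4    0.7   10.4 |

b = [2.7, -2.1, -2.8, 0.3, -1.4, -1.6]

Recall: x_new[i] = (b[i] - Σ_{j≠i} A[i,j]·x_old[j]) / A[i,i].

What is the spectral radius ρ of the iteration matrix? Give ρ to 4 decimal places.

Split A = D + L + U, D = diag(7.9, -8.8, -12.8, -10.2, 4.6, 10.4).
Jacobi T = -D⁻¹(L+U): T[1,4] = -(-3.6)/(-8.8) = -0.4091; T[1,1] = 0.
  T[0,:] = [+0.0000, -0.0506, +0.3418, -0.2025, -0.3038, +0.3544]
  T[1,:] = [+0.3182, +0.0000, +0.3068, -0.2955, -0.4091, +0.2159]
  T[2,:] = [+0.2188, +0.0781, +0.0000, +0.2734, -0.1641, +0.2031]
  T[3,:] = [+0.3039, -0.0294, +0.1569, +0.0000, -0.3333, -0.1176]
  T[4,:] = [+0.0652, -0.8478, -0.1304, -0.4348, +0.0000, +0.3043]
  T[5,:] = [+0.3462, +0.2692, +0.0288, -0.2308, -0.0673, +0.0000]
|roots of det(T-λI)|: 0.8825, 0.5446, 0.5446, 0.3937, 0.2318, 0.0158.
ρ(T) = max|λ| = 0.8825; 0.8825 < 1, so it converges for any x₀.

0.8825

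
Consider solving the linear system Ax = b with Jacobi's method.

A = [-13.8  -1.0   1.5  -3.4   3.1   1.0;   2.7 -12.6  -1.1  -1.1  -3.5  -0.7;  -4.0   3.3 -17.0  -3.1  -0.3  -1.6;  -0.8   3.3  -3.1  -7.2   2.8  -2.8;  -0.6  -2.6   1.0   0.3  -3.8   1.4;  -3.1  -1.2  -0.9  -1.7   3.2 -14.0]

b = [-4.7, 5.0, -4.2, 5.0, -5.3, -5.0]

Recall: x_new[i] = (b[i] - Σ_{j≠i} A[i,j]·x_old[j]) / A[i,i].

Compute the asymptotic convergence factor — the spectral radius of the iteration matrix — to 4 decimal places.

0.7149

Let D = diag(-13.8, -12.6, -17, -7.2, -3.8, -14); L, U the strict triangles.
Jacobi: T = -D⁻¹(L+U), T[4,3] = -(0.3)/(-3.8) = +0.0789; T[4,4] = 0.
  T[0,:] = [+0.0000 -0.0725 +0.1087 -0.2464 +0.2246 +0.0725]
  T[1,:] = [+0.2143 +0.0000 -0.0873 -0.0873 -0.2778 -0.0556]
  T[2,:] = [-0.2353 +0.1941 +0.0000 -0.1824 -0.0176 -0.0941]
  T[3,:] = [-0.1111 +0.4583 -0.4306 +0.0000 +0.3889 -0.3889]
  T[4,:] = [-0.1579 -0.6842 +0.2632 +0.0789 +0.0000 +0.3684]
  T[5,:] = [-0.2214 -0.0857 -0.0643 -0.1214 +0.2286 +0.0000]
|λ(T)| sorted: 0.7149, 0.4191, 0.4191, 0.4097, 0.2188, 0.0207.
spectral radius ρ = 0.7149; 0.7149 < 1 ⇒ converges.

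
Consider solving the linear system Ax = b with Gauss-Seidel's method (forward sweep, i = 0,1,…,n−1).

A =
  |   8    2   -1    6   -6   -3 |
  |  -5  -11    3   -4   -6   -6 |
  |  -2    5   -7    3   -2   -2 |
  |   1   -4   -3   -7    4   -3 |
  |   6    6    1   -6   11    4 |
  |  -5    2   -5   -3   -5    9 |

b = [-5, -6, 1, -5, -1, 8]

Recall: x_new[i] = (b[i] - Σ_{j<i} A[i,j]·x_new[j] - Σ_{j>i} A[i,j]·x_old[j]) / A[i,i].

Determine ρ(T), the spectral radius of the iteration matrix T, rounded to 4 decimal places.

1.6656

A = D + L + U where D = diag(8, -11, -7, -7, 11, 9).
T_GS = -(D+L)⁻¹U: row 0 first, T[0,1] = -(2)/(8) = -0.2500; later rows by forward substitution.
  T[0,:] = [+0.0000, -0.2500, +0.1250, -0.7500, +0.7500, +0.3750]
  T[1,:] = [+0.0000, +0.1136, +0.2159, -0.0227, -0.8864, -0.7159]
  T[2,:] = [+0.0000, +0.1526, +0.1185, +0.6266, -1.1331, -0.9042]
  T[3,:] = [+0.0000, -0.1660, -0.1563, -0.3627, +1.6707, +0.4216]
  T[4,:] = [+0.0000, -0.0301, -0.2820, +0.1667, +1.0887, +0.1345]
  T[5,:] = [+0.0000, -0.1514, -0.1215, -0.0918, +1.1458, +0.0803]
moduli |λ_i(T)| = 1.6656, 0.5166, 0.3031, 0.1137, 0.1137, 0.0000.
spectral radius ρ = 1.6656; 1.6656 > 1: divergent.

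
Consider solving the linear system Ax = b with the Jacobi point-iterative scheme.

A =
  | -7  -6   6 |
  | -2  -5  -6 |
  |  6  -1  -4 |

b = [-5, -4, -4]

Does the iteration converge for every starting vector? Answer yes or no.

no

A = D + L + U where D = diag(-7, -5, -4).
Jacobi T = -D⁻¹(L+U): T[0,1] = -(-6)/(-7) = -0.8571; T[0,0] = 0.
  T[0,:] = [+0.0000  -0.8571  +0.8571]
  T[1,:] = [-0.4000  +0.0000  -1.2000]
  T[2,:] = [+1.5000  -0.2500  +0.0000]
|roots of det(T-λI)|: 1.6991, 0.9790, 0.9790.
spectral radius ρ = 1.6991; 1.6991 > 1, so it fails to converge.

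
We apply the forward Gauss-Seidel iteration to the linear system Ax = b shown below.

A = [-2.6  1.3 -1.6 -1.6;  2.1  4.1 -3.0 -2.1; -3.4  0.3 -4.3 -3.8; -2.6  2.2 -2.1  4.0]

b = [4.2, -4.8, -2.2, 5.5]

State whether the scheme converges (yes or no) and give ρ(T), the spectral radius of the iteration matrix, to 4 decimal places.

no, ρ = 1.2392

Write A = D+L+U with D = diag(-2.6, 4.1, -4.3, 4).
GS T = -(D+L)⁻¹U: row 0 first, T[0,3] = -(-1.6)/(-2.6) = -0.6154; later rows by forward substitution.
  T[0,:] = [+0.0000, +0.5000, -0.6154, -0.6154]
  T[1,:] = [+0.0000, -0.2561, +1.0469, +0.8274]
  T[2,:] = [+0.0000, -0.4132, +0.5596, -0.3394]
  T[3,:] = [+0.0000, +0.2489, -0.6820, -1.0333]
moduli |λ_i(T)| = 1.2392, 0.4118, 0.4118, 0.0000.
spectral radius ρ = 1.2392; 1.2392 > 1 ⇒ diverges.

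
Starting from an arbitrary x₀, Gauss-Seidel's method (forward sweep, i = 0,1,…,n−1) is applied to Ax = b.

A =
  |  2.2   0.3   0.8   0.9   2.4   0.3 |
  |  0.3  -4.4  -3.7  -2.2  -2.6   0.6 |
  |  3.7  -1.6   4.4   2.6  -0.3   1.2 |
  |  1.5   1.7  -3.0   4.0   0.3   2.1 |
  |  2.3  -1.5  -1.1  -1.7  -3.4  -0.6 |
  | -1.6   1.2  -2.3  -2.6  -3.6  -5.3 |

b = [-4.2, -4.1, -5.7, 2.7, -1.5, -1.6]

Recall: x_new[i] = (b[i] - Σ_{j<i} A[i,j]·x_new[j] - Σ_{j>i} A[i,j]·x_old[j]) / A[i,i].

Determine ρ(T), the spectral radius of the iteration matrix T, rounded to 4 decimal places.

Write A = D+L+U with D = diag(2.2, -4.4, 4.4, 4, -3.4, -5.3).
Gauss-Seidel: T = -(D+L)⁻¹U, row 0 first, T[0,4] = -(2.4)/(2.2) = -1.0909; later rows by forward substitution.
  T[0,:] = [+0.0000  -0.1364  -0.3636  -0.4091  -1.0909  -0.1364]
  T[1,:] = [+0.0000  -0.0093  -0.8657  -0.5279  -0.6653  +0.1271]
  T[2,:] = [+0.0000  +0.1113  -0.0090  -0.4389  +0.7436  -0.1119]
  T[3,:] = [+0.0000  +0.1386  +0.4975  +0.0486  +1.1745  -0.6118]
  T[4,:] = [+0.0000  -0.1934  -0.1099  +0.0738  -1.2723  +0.0173]
  T[5,:] = [+0.0000  +0.0542  -0.2517  +0.1204  +0.1440  +0.4068]
|eigenvalues of T|: 1.1558, 0.4377, 0.4377, 0.1631, 0.0075, 0.0000.
ρ = 1.1558; 1.1558 > 1 ⇒ diverges.

1.1558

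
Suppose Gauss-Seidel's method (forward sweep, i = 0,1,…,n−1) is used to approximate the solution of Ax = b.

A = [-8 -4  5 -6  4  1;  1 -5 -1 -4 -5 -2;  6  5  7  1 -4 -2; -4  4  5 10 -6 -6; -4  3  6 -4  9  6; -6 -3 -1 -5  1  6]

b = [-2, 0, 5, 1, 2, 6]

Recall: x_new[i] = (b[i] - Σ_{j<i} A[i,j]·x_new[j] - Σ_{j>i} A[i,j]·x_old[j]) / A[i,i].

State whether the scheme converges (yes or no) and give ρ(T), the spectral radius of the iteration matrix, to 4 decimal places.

no, ρ = 1.4525

Write A = D+L+U with D = diag(-8, -5, 7, 10, 9, 6).
GS T = -(D+L)⁻¹U: row 0 first, T[0,2] = -(5)/(-8) = +0.6250; later rows by forward substitution.
  T[0,:] = [+0.0000 -0.5000 +0.6250 -0.7500 +0.5000 +0.1250]
  T[1,:] = [+0.0000 -0.1000 -0.0750 -0.9500 -0.9000 -0.3750]
  T[2,:] = [+0.0000 +0.5000 -0.4821 +1.1786 +0.7857 +0.4464]
  T[3,:] = [+0.0000 -0.4100 +0.5211 -0.5093 +0.7671 +0.5768]
  T[4,:] = [+0.0000 -0.7044 +0.8558 -1.0287 +0.3394 -0.5274]
  T[5,:] = [+0.0000 -0.6909 +0.7987 -1.2815 +0.7637 +0.5805]
moduli |λ_i(T)| = 1.4525, 0.9491, 0.3703, 0.3703, 0.0302, 0.0000.
ρ = 1.4525; 1.4525 > 1 ⇒ diverges.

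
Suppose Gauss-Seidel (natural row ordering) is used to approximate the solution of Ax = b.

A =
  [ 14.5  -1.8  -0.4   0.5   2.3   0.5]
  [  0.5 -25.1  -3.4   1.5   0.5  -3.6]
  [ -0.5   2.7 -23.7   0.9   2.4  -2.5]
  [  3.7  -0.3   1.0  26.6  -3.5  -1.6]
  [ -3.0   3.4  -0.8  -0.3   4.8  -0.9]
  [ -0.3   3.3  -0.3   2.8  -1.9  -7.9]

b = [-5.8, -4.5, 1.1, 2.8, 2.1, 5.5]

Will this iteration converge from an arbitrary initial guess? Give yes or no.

Diagonal D = diag(14.5, -25.1, -23.7, 26.6, 4.8, -7.9); L, U strict lower/upper.
T_GS = -(D+L)⁻¹U: row 0 first, T[0,4] = -(2.3)/(14.5) = -0.1586; later rows by forward substitution.
  T[0,:] = [+0.0000 +0.1241 +0.0276 -0.0345 -0.1586 -0.0345]
  T[1,:] = [+0.0000 +0.0025 -0.1349 +0.0591 +0.0168 -0.1441]
  T[2,:] = [+0.0000 -0.0023 -0.0160 +0.0454 +0.1065 -0.1212]
  T[3,:] = [+0.0000 -0.0172 -0.0048 +0.0038 +0.1498 +0.0679]
  T[4,:] = [+0.0000 +0.0744 +0.1098 -0.0556 -0.0839 +0.2521]
  T[5,:] = [+0.0000 -0.0276 -0.0849 +0.0390 +0.0823 -0.0909]
moduli |λ_i(T)| = 0.3079, 0.0719, 0.0719, 0.0248, 0.0151, 0.0000.
ρ = 0.3079; 0.3079 < 1 ⇒ converges.

yes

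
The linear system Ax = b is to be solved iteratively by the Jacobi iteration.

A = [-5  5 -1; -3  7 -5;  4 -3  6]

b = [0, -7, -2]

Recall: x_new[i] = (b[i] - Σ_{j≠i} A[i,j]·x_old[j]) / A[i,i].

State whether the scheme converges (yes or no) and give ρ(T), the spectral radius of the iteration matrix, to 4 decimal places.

no, ρ = 1.1677

Write A = D+L+U with D = diag(-5, 7, 6).
Jacobi T = -D⁻¹(L+U): T[1,2] = -(-5)/(7) = +0.7143; T[1,1] = 0.
  T[0,:] = [+0.0000  +1.0000  -0.2000]
  T[1,:] = [+0.4286  +0.0000  +0.7143]
  T[2,:] = [-0.6667  +0.5000  +0.0000]
moduli |λ_i(T)| = 1.1677, 0.6667, 0.6667.
ρ(T) = max|λ| = 1.1677; 1.1677 > 1, so it fails to converge.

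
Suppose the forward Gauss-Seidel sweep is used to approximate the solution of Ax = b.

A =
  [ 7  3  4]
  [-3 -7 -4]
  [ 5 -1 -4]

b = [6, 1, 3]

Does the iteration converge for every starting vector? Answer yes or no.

A = D + L + U where D = diag(7, -7, -4).
GS T = -(D+L)⁻¹U: row 0 first, T[0,1] = -(3)/(7) = -0.4286; later rows by forward substitution.
  T[0,:] = [+0.0000  -0.4286  -0.5714]
  T[1,:] = [+0.0000  +0.1837  -0.3265]
  T[2,:] = [+0.0000  -0.5816  -0.6327]
|roots of det(T-λI)|: 0.8216, 0.3726, 0.0000.
ρ(T) = max|λ| = 0.8216; 0.8216 < 1, so it converges for any x₀.

yes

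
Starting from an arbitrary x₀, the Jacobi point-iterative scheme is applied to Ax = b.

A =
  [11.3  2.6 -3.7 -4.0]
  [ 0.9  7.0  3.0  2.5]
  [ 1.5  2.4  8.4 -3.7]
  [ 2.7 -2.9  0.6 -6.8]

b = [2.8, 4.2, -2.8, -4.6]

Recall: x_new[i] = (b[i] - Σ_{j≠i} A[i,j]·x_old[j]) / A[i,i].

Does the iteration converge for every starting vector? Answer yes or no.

A = D + L + U where D = diag(11.3, 7, 8.4, -6.8).
Jacobi: T = -D⁻¹(L+U), T[1,0] = -(0.9)/(7) = -0.1286; T[1,1] = 0.
  T[0,:] = [+0.0000 -0.2301 +0.3274 +0.3540]
  T[1,:] = [-0.1286 +0.0000 -0.4286 -0.3571]
  T[2,:] = [-0.1786 -0.2857 +0.0000 +0.4405]
  T[3,:] = [+0.3971 -0.4265 +0.0882 +0.0000]
moduli |λ_i(T)| = 0.8237, 0.4057, 0.4057, 0.1274.
spectral radius ρ = 0.8237; 0.8237 < 1 ⇒ converges.

yes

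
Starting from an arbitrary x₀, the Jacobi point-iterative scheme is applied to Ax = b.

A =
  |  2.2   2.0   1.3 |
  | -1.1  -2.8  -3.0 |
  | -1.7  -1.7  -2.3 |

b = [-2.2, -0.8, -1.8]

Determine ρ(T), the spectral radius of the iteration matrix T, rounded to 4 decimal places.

1.4793

Let D = diag(2.2, -2.8, -2.3); L, U the strict triangles.
Jacobi T = -D⁻¹(L+U): T[2,0] = -(-1.7)/(-2.3) = -0.7391; T[2,2] = 0.
  T[0,:] = [+0.0000 -0.9091 -0.5909]
  T[1,:] = [-0.3929 +0.0000 -1.0714]
  T[2,:] = [-0.7391 -0.7391 +0.0000]
eigenvalue magnitudes: 1.4793, 0.7763, 0.7763.
ρ = 1.4793; 1.4793 > 1 ⇒ diverges.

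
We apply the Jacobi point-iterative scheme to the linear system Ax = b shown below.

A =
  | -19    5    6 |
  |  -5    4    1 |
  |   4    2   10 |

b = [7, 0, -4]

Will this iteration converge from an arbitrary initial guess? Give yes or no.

Diagonal D = diag(-19, 4, 10); L, U strict lower/upper.
Jacobi T = -D⁻¹(L+U): T[0,1] = -(5)/(-19) = +0.2632; T[0,0] = 0.
  T[0,:] = [+0.0000  +0.2632  +0.3158]
  T[1,:] = [+1.2500  +0.0000  -0.2500]
  T[2,:] = [-0.4000  -0.2000  +0.0000]
|λ(T)| sorted: 0.5853, 0.2999, 0.2999.
ρ = 0.5853; 0.5853 < 1: convergent.

yes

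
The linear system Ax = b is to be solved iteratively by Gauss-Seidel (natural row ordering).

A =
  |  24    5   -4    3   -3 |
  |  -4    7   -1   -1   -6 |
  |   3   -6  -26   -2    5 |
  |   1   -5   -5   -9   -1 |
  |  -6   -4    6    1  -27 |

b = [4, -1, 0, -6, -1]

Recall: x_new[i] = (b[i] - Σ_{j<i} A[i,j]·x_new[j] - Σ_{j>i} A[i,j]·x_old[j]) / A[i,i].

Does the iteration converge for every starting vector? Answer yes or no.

Diagonal D = diag(24, 7, -26, -9, -27); L, U strict lower/upper.
Gauss-Seidel: T = -(D+L)⁻¹U, row 0 first, T[0,3] = -(3)/(24) = -0.1250; later rows by forward substitution.
  T[0,:] = [+0.0000, -0.2083, +0.1667, -0.1250, +0.1250]
  T[1,:] = [+0.0000, -0.1190, +0.2381, +0.0714, +0.9286]
  T[2,:] = [+0.0000, +0.0034, -0.0357, -0.1078, -0.0076]
  T[3,:] = [+0.0000, +0.0411, -0.0939, +0.0063, -0.6089]
  T[4,:] = [+0.0000, +0.0662, -0.0837, -0.0065, -0.1896]
eigenvalue magnitudes: 0.4633, 0.0879, 0.0879, 0.0158, 0.0000.
ρ(T) = max|λ| = 0.4633; 0.4633 < 1 ⇒ converges.

yes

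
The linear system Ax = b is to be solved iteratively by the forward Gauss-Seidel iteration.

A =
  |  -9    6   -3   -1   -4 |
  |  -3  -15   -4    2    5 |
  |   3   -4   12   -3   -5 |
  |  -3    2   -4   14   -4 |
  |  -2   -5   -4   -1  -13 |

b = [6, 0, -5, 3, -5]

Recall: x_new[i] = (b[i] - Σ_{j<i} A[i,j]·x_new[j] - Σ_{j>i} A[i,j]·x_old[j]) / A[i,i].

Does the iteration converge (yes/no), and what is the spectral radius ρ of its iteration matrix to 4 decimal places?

A = D + L + U where D = diag(-9, -15, 12, 14, -13).
T_GS = -(D+L)⁻¹U: row 0 first, T[0,2] = -(-3)/(-9) = -0.3333; later rows by forward substitution.
  T[0,:] = [+0.0000, +0.6667, -0.3333, -0.1111, -0.4444]
  T[1,:] = [+0.0000, -0.1333, -0.2000, +0.1556, +0.4222]
  T[2,:] = [+0.0000, -0.2111, +0.0167, +0.3296, +0.6685]
  T[3,:] = [+0.0000, +0.1016, -0.0381, +0.0481, +0.3212]
  T[4,:] = [+0.0000, +0.0059, +0.1260, -0.1479, -0.3244]
|roots of det(T-λI)|: 0.5130, 0.2300, 0.1287, 0.1287, 0.0000.
ρ(T) = max|λ| = 0.5130; 0.5130 < 1 ⇒ converges.

yes, ρ = 0.5130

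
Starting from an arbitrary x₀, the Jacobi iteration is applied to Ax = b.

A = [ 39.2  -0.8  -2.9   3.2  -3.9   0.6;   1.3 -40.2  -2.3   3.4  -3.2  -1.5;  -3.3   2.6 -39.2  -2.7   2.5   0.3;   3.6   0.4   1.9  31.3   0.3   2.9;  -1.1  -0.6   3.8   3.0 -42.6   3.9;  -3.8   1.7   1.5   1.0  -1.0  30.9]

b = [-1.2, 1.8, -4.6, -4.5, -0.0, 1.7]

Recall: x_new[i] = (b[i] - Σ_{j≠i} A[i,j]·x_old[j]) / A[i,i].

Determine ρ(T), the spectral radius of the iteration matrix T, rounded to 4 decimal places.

0.1654

Split A = D + L + U, D = diag(39.2, -40.2, -39.2, 31.3, -42.6, 30.9).
Jacobi T = -D⁻¹(L+U): T[1,5] = -(-1.5)/(-40.2) = -0.0373; T[1,1] = 0.
  T[0,:] = [+0.0000, +0.0204, +0.0740, -0.0816, +0.0995, -0.0153]
  T[1,:] = [+0.0323, +0.0000, -0.0572, +0.0846, -0.0796, -0.0373]
  T[2,:] = [-0.0842, +0.0663, +0.0000, -0.0689, +0.0638, +0.0077]
  T[3,:] = [-0.1150, -0.0128, -0.0607, +0.0000, -0.0096, -0.0927]
  T[4,:] = [-0.0258, -0.0141, +0.0892, +0.0704, +0.0000, +0.0915]
  T[5,:] = [+0.1230, -0.0550, -0.0485, -0.0324, +0.0324, +0.0000]
moduli |λ_i(T)| = 0.1654, 0.1352, 0.1092, 0.1092, 0.0533, 0.0533.
ρ = 0.1654; 0.1654 < 1, so it converges for any x₀.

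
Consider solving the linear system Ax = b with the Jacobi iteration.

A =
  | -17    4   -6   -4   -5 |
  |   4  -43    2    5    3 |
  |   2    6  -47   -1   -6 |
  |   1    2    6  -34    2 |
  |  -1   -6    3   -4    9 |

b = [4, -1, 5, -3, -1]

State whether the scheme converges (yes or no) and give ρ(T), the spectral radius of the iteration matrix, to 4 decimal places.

yes, ρ = 0.3859

A = D + L + U where D = diag(-17, -43, -47, -34, 9).
Jacobi T = -D⁻¹(L+U): T[1,0] = -(4)/(-43) = +0.0930; T[1,1] = 0.
  T[0,:] = [+0.0000  +0.2353  -0.3529  -0.2353  -0.2941]
  T[1,:] = [+0.0930  +0.0000  +0.0465  +0.1163  +0.0698]
  T[2,:] = [+0.0426  +0.1277  +0.0000  -0.0213  -0.1277]
  T[3,:] = [+0.0294  +0.0588  +0.1765  +0.0000  +0.0588]
  T[4,:] = [+0.1111  +0.6667  -0.3333  +0.4444  +0.0000]
eigenvalue magnitudes: 0.3859, 0.2471, 0.2471, 0.1693, 0.1198.
spectral radius ρ = 0.3859; 0.3859 < 1: convergent.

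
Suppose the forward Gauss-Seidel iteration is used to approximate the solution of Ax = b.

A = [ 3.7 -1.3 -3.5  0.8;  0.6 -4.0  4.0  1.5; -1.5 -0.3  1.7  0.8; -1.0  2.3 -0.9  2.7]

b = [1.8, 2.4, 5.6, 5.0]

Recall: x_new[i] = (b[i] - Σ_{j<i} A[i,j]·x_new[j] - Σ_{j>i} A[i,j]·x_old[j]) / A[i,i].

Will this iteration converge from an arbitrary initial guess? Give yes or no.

no

Write A = D+L+U with D = diag(3.7, -4, 1.7, 2.7).
GS T = -(D+L)⁻¹U: row 0 first, T[0,3] = -(0.8)/(3.7) = -0.2162; later rows by forward substitution.
  T[0,:] = [+0.0000, +0.3514, +0.9459, -0.2162]
  T[1,:] = [+0.0000, +0.0527, +1.1419, +0.3426]
  T[2,:] = [+0.0000, +0.3193, +1.0362, -0.6009]
  T[3,:] = [+0.0000, +0.1917, -0.2770, -0.5722]
eigenvalue magnitudes: 1.3476, 0.8824, 0.0515, 0.0000.
ρ(T) = max|λ| = 1.3476; 1.3476 > 1: divergent.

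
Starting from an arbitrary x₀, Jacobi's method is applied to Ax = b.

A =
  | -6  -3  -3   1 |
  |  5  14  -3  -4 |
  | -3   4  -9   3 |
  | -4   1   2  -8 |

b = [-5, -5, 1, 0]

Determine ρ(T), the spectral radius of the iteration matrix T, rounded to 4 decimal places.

Let D = diag(-6, 14, -9, -8); L, U the strict triangles.
Jacobi: T = -D⁻¹(L+U), T[1,0] = -(5)/(14) = -0.3571; T[1,1] = 0.
  T[0,:] = [+0.0000  -0.5000  -0.5000  +0.1667]
  T[1,:] = [-0.3571  +0.0000  +0.2143  +0.2857]
  T[2,:] = [-0.3333  +0.4444  +0.0000  +0.3333]
  T[3,:] = [-0.5000  +0.1250  +0.2500  +0.0000]
|λ(T)| sorted: 0.9203, 0.4447, 0.4447, 0.2634.
ρ = 0.9203; 0.9203 < 1: convergent.

0.9203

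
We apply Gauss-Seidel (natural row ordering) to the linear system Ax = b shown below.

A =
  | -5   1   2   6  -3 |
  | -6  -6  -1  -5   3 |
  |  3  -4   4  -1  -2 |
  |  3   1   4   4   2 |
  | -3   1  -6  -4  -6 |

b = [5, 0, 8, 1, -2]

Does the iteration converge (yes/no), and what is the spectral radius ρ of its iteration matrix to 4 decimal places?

Let D = diag(-5, -6, 4, 4, -6); L, U the strict triangles.
GS T = -(D+L)⁻¹U: row 0 first, T[0,2] = -(2)/(-5) = +0.4000; later rows by forward substitution.
  T[0,:] = [+0.0000, +0.2000, +0.4000, +1.2000, -0.6000]
  T[1,:] = [+0.0000, -0.2000, -0.5667, -2.0333, +1.1000]
  T[2,:] = [+0.0000, -0.3500, -0.8667, -2.6833, +2.0500]
  T[3,:] = [+0.0000, +0.2500, +0.7083, +2.2917, -2.3750]
  T[4,:] = [+0.0000, +0.0500, +0.1000, +0.2167, +0.0167]
|roots of det(T-λI)|: 1.1331, 0.2996, 0.2996, 0.0205, 0.0000.
ρ(T) = max|λ| = 1.1331; 1.1331 > 1, so it fails to converge.

no, ρ = 1.1331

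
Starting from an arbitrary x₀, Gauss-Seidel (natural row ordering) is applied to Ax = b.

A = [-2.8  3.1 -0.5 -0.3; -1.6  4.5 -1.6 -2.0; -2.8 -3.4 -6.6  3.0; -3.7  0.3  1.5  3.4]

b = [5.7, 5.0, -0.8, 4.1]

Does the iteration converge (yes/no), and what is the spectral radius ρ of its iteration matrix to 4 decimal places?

yes, ρ = 0.8517

Let D = diag(-2.8, 4.5, -6.6, 3.4); L, U the strict triangles.
GS T = -(D+L)⁻¹U: row 0 first, T[0,1] = -(3.1)/(-2.8) = +1.1071; later rows by forward substitution.
  T[0,:] = [+0.0000  +1.1071  -0.1786  -0.1071]
  T[1,:] = [+0.0000  +0.3937  +0.2921  +0.4063]
  T[2,:] = [+0.0000  -0.6725  -0.0747  +0.2907]
  T[3,:] = [+0.0000  +1.4668  -0.1871  -0.2807]
|eigenvalues of T|: 0.8517, 0.4782, 0.4782, 0.0000.
ρ = 0.8517; 0.8517 < 1 ⇒ converges.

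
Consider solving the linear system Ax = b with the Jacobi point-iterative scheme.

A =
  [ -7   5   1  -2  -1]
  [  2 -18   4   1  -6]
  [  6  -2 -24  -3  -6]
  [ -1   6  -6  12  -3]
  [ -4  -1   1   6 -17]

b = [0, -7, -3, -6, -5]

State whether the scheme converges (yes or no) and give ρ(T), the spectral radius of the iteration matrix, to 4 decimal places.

Split A = D + L + U, D = diag(-7, -18, -24, 12, -17).
T_J = -D⁻¹(L+U): T[2,4] = -(-6)/(-24) = -0.2500; T[2,2] = 0.
  T[0,:] = [+0.0000, +0.7143, +0.1429, -0.2857, -0.1429]
  T[1,:] = [+0.1111, +0.0000, +0.2222, +0.0556, -0.3333]
  T[2,:] = [+0.2500, -0.0833, +0.0000, -0.1250, -0.2500]
  T[3,:] = [+0.0833, -0.5000, +0.5000, +0.0000, +0.2500]
  T[4,:] = [-0.2353, -0.0588, +0.0588, +0.3529, +0.0000]
moduli |λ_i(T)| = 0.6130, 0.4321, 0.4321, 0.2492, 0.0278.
spectral radius ρ = 0.6130; 0.6130 < 1: convergent.

yes, ρ = 0.6130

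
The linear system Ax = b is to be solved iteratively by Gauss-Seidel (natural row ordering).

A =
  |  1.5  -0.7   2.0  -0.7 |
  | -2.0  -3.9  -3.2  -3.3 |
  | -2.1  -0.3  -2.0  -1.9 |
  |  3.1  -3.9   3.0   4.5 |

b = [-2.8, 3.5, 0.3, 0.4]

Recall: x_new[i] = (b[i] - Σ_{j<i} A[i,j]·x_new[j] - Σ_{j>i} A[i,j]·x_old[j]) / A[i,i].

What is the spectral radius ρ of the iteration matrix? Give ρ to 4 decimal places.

1.5275

Diagonal D = diag(1.5, -3.9, -2, 4.5); L, U strict lower/upper.
Gauss-Seidel: T = -(D+L)⁻¹U, row 0 first, T[0,1] = -(-0.7)/(1.5) = +0.4667; later rows by forward substitution.
  T[0,:] = [+0.0000 +0.4667 -1.3333 +0.4667]
  T[1,:] = [+0.0000 -0.2393 -0.1368 -1.0855]
  T[2,:] = [+0.0000 -0.4541 +1.4205 -1.2772]
  T[3,:] = [+0.0000 -0.2262 -0.1470 -0.4108]
|λ(T)| sorted: 1.5275, 0.9329, 0.1758, 0.0000.
spectral radius ρ = 1.5275; 1.5275 > 1: divergent.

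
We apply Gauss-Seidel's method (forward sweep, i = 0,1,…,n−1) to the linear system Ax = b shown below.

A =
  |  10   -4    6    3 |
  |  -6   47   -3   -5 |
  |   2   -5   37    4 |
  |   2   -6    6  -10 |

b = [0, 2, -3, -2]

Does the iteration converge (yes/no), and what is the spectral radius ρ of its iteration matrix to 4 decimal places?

yes, ρ = 0.1940

Diagonal D = diag(10, 47, 37, -10); L, U strict lower/upper.
GS T = -(D+L)⁻¹U: row 0 first, T[0,3] = -(3)/(10) = -0.3000; later rows by forward substitution.
  T[0,:] = [+0.0000 +0.4000 -0.6000 -0.3000]
  T[1,:] = [+0.0000 +0.0511 -0.0128 +0.0681]
  T[2,:] = [+0.0000 -0.0147 +0.0307 -0.0827]
  T[3,:] = [+0.0000 +0.0405 -0.0939 -0.1505]
|eigenvalues of T|: 0.1940, 0.0954, 0.0298, 0.0000.
ρ = 0.1940; 0.1940 < 1 ⇒ converges.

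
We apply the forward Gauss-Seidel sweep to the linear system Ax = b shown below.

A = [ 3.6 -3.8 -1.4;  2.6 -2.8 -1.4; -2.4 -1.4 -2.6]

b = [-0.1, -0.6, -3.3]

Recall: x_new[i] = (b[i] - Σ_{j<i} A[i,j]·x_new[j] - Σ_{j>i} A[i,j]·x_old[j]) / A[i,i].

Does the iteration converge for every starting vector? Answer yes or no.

no

Diagonal D = diag(3.6, -2.8, -2.6); L, U strict lower/upper.
Gauss-Seidel: T = -(D+L)⁻¹U, row 0 first, T[0,1] = -(-3.8)/(3.6) = +1.0556; later rows by forward substitution.
  T[0,:] = [+0.0000, +1.0556, +0.3889]
  T[1,:] = [+0.0000, +0.9802, -0.1389]
  T[2,:] = [+0.0000, -1.5021, -0.2842]
moduli |λ_i(T)| = 1.1279, 0.4319, 0.0000.
ρ = 1.1279; 1.1279 > 1: divergent.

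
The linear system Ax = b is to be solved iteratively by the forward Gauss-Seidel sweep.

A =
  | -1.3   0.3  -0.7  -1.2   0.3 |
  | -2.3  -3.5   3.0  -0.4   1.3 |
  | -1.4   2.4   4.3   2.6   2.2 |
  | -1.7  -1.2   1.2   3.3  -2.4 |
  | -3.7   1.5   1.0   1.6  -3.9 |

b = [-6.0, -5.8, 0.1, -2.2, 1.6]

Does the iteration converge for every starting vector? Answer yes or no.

A = D + L + U where D = diag(-1.3, -3.5, 4.3, 3.3, -3.9).
T_GS = -(D+L)⁻¹U: row 0 first, T[0,1] = -(0.3)/(-1.3) = +0.2308; later rows by forward substitution.
  T[0,:] = [+0.0000, +0.2308, -0.5385, -0.9231, +0.2308]
  T[1,:] = [+0.0000, -0.1516, +1.2110, +0.4923, +0.2198]
  T[2,:] = [+0.0000, +0.1598, -0.8512, -1.1800, -0.5592]
  T[3,:] = [+0.0000, +0.0056, +0.4725, +0.1326, +1.1294]
  T[4,:] = [+0.0000, -0.2340, +0.9522, +0.8169, +0.1856]
moduli |λ_i(T)| = 1.2142, 0.6650, 0.6650, 0.1537, 0.0000.
spectral radius ρ = 1.2142; 1.2142 > 1, so it fails to converge.

no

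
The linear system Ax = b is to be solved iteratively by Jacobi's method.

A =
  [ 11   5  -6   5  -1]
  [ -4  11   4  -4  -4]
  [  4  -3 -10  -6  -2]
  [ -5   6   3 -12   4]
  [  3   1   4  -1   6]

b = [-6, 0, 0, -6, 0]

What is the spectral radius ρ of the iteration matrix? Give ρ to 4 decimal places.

1.1270

Let D = diag(11, 11, -10, -12, 6); L, U the strict triangles.
T_J = -D⁻¹(L+U): T[3,4] = -(4)/(-12) = +0.3333; T[3,3] = 0.
  T[0,:] = [+0.0000 -0.4545 +0.5455 -0.4545 +0.0909]
  T[1,:] = [+0.3636 +0.0000 -0.3636 +0.3636 +0.3636]
  T[2,:] = [+0.4000 -0.3000 +0.0000 -0.6000 -0.2000]
  T[3,:] = [-0.4167 +0.5000 +0.2500 +0.0000 +0.3333]
  T[4,:] = [-0.5000 -0.1667 -0.6667 +0.1667 +0.0000]
eigenvalue magnitudes: 1.1270, 0.5870, 0.5870, 0.5694, 0.5694.
ρ(T) = max|λ| = 1.1270; 1.1270 > 1: divergent.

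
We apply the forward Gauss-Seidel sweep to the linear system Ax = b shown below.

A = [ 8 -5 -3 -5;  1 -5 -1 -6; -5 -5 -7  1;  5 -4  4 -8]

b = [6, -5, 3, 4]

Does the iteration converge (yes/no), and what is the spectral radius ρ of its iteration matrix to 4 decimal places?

A = D + L + U where D = diag(8, -5, -7, -8).
T_GS = -(D+L)⁻¹U: row 0 first, T[0,3] = -(-5)/(8) = +0.6250; later rows by forward substitution.
  T[0,:] = [+0.0000  +0.6250  +0.3750  +0.6250]
  T[1,:] = [+0.0000  +0.1250  -0.1250  -1.0750]
  T[2,:] = [+0.0000  -0.5357  -0.1786  +0.4643]
  T[3,:] = [+0.0000  +0.0603  +0.2076  +1.1603]
eigenvalue magnitudes: 1.2464, 0.1874, 0.0478, 0.0000.
spectral radius ρ = 1.2464; 1.2464 > 1, so it fails to converge.

no, ρ = 1.2464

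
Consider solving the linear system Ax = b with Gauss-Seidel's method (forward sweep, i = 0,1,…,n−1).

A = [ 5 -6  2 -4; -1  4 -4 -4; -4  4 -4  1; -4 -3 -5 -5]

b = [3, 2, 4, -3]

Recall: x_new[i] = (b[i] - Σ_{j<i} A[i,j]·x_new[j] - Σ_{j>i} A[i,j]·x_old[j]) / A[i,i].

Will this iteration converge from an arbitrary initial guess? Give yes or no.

Write A = D+L+U with D = diag(5, 4, -4, -5).
T_GS = -(D+L)⁻¹U: row 0 first, T[0,1] = -(-6)/(5) = +1.2000; later rows by forward substitution.
  T[0,:] = [+0.0000, +1.2000, -0.4000, +0.8000]
  T[1,:] = [+0.0000, +0.3000, +0.9000, +1.2000]
  T[2,:] = [+0.0000, -0.9000, +1.3000, +0.6500]
  T[3,:] = [+0.0000, -0.2400, -1.5200, -2.0100]
moduli |λ_i(T)| = 1.1963, 0.4479, 0.4479, 0.0000.
ρ(T) = max|λ| = 1.1963; 1.1963 > 1: divergent.

no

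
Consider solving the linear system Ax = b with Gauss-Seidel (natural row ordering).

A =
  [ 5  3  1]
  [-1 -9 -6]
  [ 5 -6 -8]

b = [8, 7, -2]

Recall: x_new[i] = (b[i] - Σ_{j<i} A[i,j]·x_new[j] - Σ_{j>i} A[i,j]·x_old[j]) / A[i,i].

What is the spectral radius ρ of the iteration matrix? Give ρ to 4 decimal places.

0.7558

Split A = D + L + U, D = diag(5, -9, -8).
T_GS = -(D+L)⁻¹U: row 0 first, T[0,1] = -(3)/(5) = -0.6000; later rows by forward substitution.
  T[0,:] = [+0.0000 -0.6000 -0.2000]
  T[1,:] = [+0.0000 +0.0667 -0.6444]
  T[2,:] = [+0.0000 -0.4250 +0.3583]
|λ(T)| sorted: 0.7558, 0.3308, 0.0000.
spectral radius ρ = 0.7558; 0.7558 < 1, so it converges for any x₀.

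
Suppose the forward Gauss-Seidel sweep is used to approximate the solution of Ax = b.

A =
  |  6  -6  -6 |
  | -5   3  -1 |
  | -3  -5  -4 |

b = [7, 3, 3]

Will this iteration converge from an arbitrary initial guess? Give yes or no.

Let D = diag(6, 3, -4); L, U the strict triangles.
T_GS = -(D+L)⁻¹U: row 0 first, T[0,2] = -(-6)/(6) = +1.0000; later rows by forward substitution.
  T[0,:] = [+0.0000 +1.0000 +1.0000]
  T[1,:] = [+0.0000 +1.6667 +2.0000]
  T[2,:] = [+0.0000 -2.8333 -3.2500]
moduli |λ_i(T)| = 1.4055, 0.1779, 0.0000.
ρ(T) = max|λ| = 1.4055; 1.4055 > 1, so it fails to converge.

no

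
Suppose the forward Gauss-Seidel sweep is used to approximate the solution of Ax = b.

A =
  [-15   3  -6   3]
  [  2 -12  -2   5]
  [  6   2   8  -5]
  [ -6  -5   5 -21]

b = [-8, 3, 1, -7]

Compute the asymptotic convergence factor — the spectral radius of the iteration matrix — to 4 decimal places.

0.5279

Diagonal D = diag(-15, -12, 8, -21); L, U strict lower/upper.
T_GS = -(D+L)⁻¹U: row 0 first, T[0,2] = -(-6)/(-15) = -0.4000; later rows by forward substitution.
  T[0,:] = [+0.0000  +0.2000  -0.4000  +0.2000]
  T[1,:] = [+0.0000  +0.0333  -0.2333  +0.4500]
  T[2,:] = [+0.0000  -0.1583  +0.3583  +0.3625]
  T[3,:] = [+0.0000  -0.1028  +0.2552  -0.0780]
|roots of det(T-λI)|: 0.5279, 0.1210, 0.0932, 0.0000.
spectral radius ρ = 0.5279; 0.5279 < 1 ⇒ converges.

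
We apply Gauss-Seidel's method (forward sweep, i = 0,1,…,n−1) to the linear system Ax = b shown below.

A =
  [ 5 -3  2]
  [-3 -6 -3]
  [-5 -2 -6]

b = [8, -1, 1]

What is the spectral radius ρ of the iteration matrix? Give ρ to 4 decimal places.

Split A = D + L + U, D = diag(5, -6, -6).
Gauss-Seidel: T = -(D+L)⁻¹U, row 0 first, T[0,2] = -(2)/(5) = -0.4000; later rows by forward substitution.
  T[0,:] = [+0.0000, +0.6000, -0.4000]
  T[1,:] = [+0.0000, -0.3000, -0.3000]
  T[2,:] = [+0.0000, -0.4000, +0.4333]
|roots of det(T-λI)|: 0.5711, 0.4378, 0.0000.
ρ(T) = max|λ| = 0.5711; 0.5711 < 1: convergent.

0.5711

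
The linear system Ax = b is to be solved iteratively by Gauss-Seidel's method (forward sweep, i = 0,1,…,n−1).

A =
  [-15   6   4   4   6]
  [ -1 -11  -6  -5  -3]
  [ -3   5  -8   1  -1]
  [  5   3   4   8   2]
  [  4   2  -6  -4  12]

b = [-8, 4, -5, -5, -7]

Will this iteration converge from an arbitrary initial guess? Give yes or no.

yes

A = D + L + U where D = diag(-15, -11, -8, 8, 12).
Gauss-Seidel: T = -(D+L)⁻¹U, row 0 first, T[0,2] = -(4)/(-15) = +0.2667; later rows by forward substitution.
  T[0,:] = [+0.0000  +0.4000  +0.2667  +0.2667  +0.4000]
  T[1,:] = [+0.0000  -0.0364  -0.5697  -0.4788  -0.3091]
  T[2,:] = [+0.0000  -0.1727  -0.4561  -0.2742  -0.4682]
  T[3,:] = [+0.0000  -0.1500  +0.2750  +0.1500  -0.1500]
  T[4,:] = [+0.0000  -0.2636  -0.1303  -0.0962  -0.3659]
|eigenvalues of T|: 0.9035, 0.1550, 0.1550, 0.1047, 0.0000.
ρ = 0.9035; 0.9035 < 1: convergent.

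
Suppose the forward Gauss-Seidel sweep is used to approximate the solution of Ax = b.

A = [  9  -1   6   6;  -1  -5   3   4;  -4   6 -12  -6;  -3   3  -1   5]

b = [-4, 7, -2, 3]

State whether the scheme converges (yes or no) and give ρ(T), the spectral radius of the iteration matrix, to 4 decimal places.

yes, ρ = 0.8736

Write A = D+L+U with D = diag(9, -5, -12, 5).
Gauss-Seidel: T = -(D+L)⁻¹U, row 0 first, T[0,1] = -(-1)/(9) = +0.1111; later rows by forward substitution.
  T[0,:] = [+0.0000 +0.1111 -0.6667 -0.6667]
  T[1,:] = [+0.0000 -0.0222 +0.7333 +0.9333]
  T[2,:] = [+0.0000 -0.0481 +0.5889 +0.1889]
  T[3,:] = [+0.0000 +0.0704 -0.7222 -0.9222]
eigenvalue magnitudes: 0.8736, 0.4692, 0.0488, 0.0000.
ρ(T) = max|λ| = 0.8736; 0.8736 < 1: convergent.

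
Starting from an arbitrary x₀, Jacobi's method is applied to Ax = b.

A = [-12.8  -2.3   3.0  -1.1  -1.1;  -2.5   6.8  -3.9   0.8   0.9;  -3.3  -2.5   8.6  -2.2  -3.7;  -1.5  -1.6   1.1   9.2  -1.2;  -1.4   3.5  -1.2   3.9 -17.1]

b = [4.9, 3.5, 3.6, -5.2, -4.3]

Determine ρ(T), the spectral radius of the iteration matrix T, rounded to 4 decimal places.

Let D = diag(-12.8, 6.8, 8.6, 9.2, -17.1); L, U the strict triangles.
Jacobi T = -D⁻¹(L+U): T[0,3] = -(-1.1)/(-12.8) = -0.0859; T[0,0] = 0.
  T[0,:] = [+0.0000  -0.1797  +0.2344  -0.0859  -0.0859]
  T[1,:] = [+0.3676  +0.0000  +0.5735  -0.1176  -0.1324]
  T[2,:] = [+0.3837  +0.2907  +0.0000  +0.2558  +0.4302]
  T[3,:] = [+0.1630  +0.1739  -0.1196  +0.0000  +0.1304]
  T[4,:] = [-0.0819  +0.2047  -0.0702  +0.2281  +0.0000]
|eigenvalues of T|: 0.5036, 0.3474, 0.3041, 0.3041, 0.0125.
ρ(T) = max|λ| = 0.5036; 0.5036 < 1, so it converges for any x₀.

0.5036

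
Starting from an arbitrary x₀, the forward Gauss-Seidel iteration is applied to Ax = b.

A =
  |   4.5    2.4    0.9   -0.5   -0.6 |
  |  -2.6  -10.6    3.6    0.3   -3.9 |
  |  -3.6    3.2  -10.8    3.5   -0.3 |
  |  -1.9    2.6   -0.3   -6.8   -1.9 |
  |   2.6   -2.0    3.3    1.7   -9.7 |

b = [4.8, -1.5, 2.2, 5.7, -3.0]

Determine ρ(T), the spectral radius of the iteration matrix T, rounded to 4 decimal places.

Write A = D+L+U with D = diag(4.5, -10.6, -10.8, -6.8, -9.7).
GS T = -(D+L)⁻¹U: row 0 first, T[0,2] = -(0.9)/(4.5) = -0.2000; later rows by forward substitution.
  T[0,:] = [+0.0000 -0.5333 -0.2000 +0.1111 +0.1333]
  T[1,:] = [+0.0000 +0.1308 +0.3887 +0.0010 -0.4006]
  T[2,:] = [+0.0000 +0.2165 +0.1818 +0.2873 -0.1909]
  T[3,:] = [+0.0000 +0.1895 +0.1965 -0.0433 -0.4614]
  T[4,:] = [+0.0000 -0.0631 -0.0375 +0.1197 -0.0275]
moduli |λ_i(T)| = 0.5687, 0.2101, 0.2101, 0.1751, 0.0000.
ρ(T) = max|λ| = 0.5687; 0.5687 < 1, so it converges for any x₀.

0.5687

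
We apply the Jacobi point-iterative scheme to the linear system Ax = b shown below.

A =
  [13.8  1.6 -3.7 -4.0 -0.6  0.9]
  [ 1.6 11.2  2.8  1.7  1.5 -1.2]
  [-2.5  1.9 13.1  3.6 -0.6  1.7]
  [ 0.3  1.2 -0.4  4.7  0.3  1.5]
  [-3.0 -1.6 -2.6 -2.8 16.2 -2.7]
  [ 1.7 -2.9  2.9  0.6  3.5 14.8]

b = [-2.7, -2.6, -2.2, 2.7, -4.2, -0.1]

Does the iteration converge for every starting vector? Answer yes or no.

yes

Diagonal D = diag(13.8, 11.2, 13.1, 4.7, 16.2, 14.8); L, U strict lower/upper.
Jacobi T = -D⁻¹(L+U): T[1,2] = -(2.8)/(11.2) = -0.2500; T[1,1] = 0.
  T[0,:] = [+0.0000  -0.1159  +0.2681  +0.2899  +0.0435  -0.0652]
  T[1,:] = [-0.1429  +0.0000  -0.2500  -0.1518  -0.1339  +0.1071]
  T[2,:] = [+0.1908  -0.1450  +0.0000  -0.2748  +0.0458  -0.1298]
  T[3,:] = [-0.0638  -0.2553  +0.0851  +0.0000  -0.0638  -0.3191]
  T[4,:] = [+0.1852  +0.0988  +0.1605  +0.1728  +0.0000  +0.1667]
  T[5,:] = [-0.1149  +0.1959  -0.1959  -0.0405  -0.2365  +0.0000]
moduli |λ_i(T)| = 0.5415, 0.2843, 0.2843, 0.1708, 0.1708, 0.0210.
ρ = 0.5415; 0.5415 < 1: convergent.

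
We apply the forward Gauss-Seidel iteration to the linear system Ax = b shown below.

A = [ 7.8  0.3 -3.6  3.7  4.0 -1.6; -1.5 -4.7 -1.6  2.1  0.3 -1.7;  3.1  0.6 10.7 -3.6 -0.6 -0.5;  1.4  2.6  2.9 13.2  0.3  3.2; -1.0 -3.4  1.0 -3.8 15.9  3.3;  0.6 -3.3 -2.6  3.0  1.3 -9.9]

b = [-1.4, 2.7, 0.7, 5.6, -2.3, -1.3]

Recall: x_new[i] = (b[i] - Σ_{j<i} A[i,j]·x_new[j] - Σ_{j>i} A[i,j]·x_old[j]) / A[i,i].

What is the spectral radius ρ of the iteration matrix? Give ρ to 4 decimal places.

Let D = diag(7.8, -4.7, 10.7, 13.2, 15.9, -9.9); L, U the strict triangles.
Gauss-Seidel: T = -(D+L)⁻¹U, row 0 first, T[0,5] = -(-1.6)/(7.8) = +0.2051; later rows by forward substitution.
  T[0,:] = [+0.0000 -0.0385 +0.4615 -0.4744 -0.5128 +0.2051]
  T[1,:] = [+0.0000 +0.0123 -0.4877 +0.5982 +0.2275 -0.4272]
  T[2,:] = [+0.0000 +0.0105 -0.1064 +0.4403 +0.1919 +0.0113]
  T[3,:] = [+0.0000 -0.0006 +0.0705 -0.1643 -0.0553 -0.1825]
  T[4,:] = [+0.0000 -0.0006 -0.0517 +0.0311 -0.0089 -0.3303]
  T[5,:] = [+0.0000 -0.0094 +0.2330 -0.3895 -0.1752 +0.0532]
|roots of det(T-λI)|: 0.5376, 0.1971, 0.1971, 0.0355, 0.0017, 0.0000.
ρ = 0.5376; 0.5376 < 1, so it converges for any x₀.

0.5376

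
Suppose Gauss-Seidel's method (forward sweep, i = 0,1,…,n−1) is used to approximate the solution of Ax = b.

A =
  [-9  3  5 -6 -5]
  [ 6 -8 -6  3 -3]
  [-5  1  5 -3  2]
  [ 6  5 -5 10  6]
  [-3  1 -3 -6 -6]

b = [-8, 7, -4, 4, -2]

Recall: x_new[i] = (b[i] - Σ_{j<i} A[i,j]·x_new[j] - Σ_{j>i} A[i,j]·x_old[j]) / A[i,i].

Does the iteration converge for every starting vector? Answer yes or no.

Split A = D + L + U, D = diag(-9, -8, 5, 10, -6).
Gauss-Seidel: T = -(D+L)⁻¹U, row 0 first, T[0,4] = -(-5)/(-9) = -0.5556; later rows by forward substitution.
  T[0,:] = [+0.0000 +0.3333 +0.5556 -0.6667 -0.5556]
  T[1,:] = [+0.0000 +0.2500 -0.3333 -0.1250 -0.7917]
  T[2,:] = [+0.0000 +0.2833 +0.6222 -0.0417 -0.7972]
  T[3,:] = [+0.0000 -0.1833 +0.1444 +0.4417 -0.2694]
  T[4,:] = [+0.0000 -0.0833 -0.7889 -0.1083 +0.8139]
|roots of det(T-λI)|: 1.5909, 0.4346, 0.2551, 0.2551, 0.0000.
ρ = 1.5909; 1.5909 > 1 ⇒ diverges.

no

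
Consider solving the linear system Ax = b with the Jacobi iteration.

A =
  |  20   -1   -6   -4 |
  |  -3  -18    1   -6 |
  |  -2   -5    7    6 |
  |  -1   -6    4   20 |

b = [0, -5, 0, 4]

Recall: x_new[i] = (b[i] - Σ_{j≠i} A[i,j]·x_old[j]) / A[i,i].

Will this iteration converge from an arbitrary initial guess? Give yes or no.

A = D + L + U where D = diag(20, -18, 7, 20).
T_J = -D⁻¹(L+U): T[2,1] = -(-5)/(7) = +0.7143; T[2,2] = 0.
  T[0,:] = [+0.0000, +0.0500, +0.3000, +0.2000]
  T[1,:] = [-0.1667, +0.0000, +0.0556, -0.3333]
  T[2,:] = [+0.2857, +0.7143, +0.0000, -0.8571]
  T[3,:] = [+0.0500, +0.3000, -0.2000, +0.0000]
moduli |λ_i(T)| = 0.5806, 0.4816, 0.3016, 0.3016.
ρ = 0.5806; 0.5806 < 1, so it converges for any x₀.

yes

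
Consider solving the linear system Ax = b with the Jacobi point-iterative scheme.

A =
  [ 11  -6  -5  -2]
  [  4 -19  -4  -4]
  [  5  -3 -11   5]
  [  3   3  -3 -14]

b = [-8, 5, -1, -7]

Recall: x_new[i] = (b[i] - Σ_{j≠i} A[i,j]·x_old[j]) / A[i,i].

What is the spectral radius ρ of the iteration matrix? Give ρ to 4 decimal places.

Split A = D + L + U, D = diag(11, -19, -11, -14).
T_J = -D⁻¹(L+U): T[2,1] = -(-3)/(-11) = -0.2727; T[2,2] = 0.
  T[0,:] = [+0.0000, +0.5455, +0.4545, +0.1818]
  T[1,:] = [+0.2105, +0.0000, -0.2105, -0.2105]
  T[2,:] = [+0.4545, -0.2727, +0.0000, +0.4545]
  T[3,:] = [+0.2143, +0.2143, -0.2143, +0.0000]
|eigenvalues of T|: 0.6968, 0.4545, 0.3163, 0.3163.
ρ(T) = max|λ| = 0.6968; 0.6968 < 1: convergent.

0.6968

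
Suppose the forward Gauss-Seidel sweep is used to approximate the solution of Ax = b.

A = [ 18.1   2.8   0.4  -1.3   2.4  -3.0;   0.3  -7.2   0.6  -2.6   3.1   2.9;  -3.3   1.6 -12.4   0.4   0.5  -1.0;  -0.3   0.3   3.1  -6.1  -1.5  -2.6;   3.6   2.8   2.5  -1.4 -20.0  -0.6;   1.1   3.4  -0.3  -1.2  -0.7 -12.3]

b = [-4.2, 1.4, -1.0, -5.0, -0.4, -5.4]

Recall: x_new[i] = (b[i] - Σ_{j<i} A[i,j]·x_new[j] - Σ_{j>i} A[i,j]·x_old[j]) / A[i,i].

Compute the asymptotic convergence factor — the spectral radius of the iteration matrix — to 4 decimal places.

0.2395

Diagonal D = diag(18.1, -7.2, -12.4, -6.1, -20, -12.3); L, U strict lower/upper.
GS T = -(D+L)⁻¹U: row 0 first, T[0,1] = -(2.8)/(18.1) = -0.1547; later rows by forward substitution.
  T[0,:] = [+0.0000, -0.1547, -0.0221, +0.0718, -0.1326, +0.1657]
  T[1,:] = [+0.0000, -0.0064, +0.0824, -0.3581, +0.4250, +0.4097]
  T[2,:] = [+0.0000, +0.0403, +0.0165, -0.0331, +0.1305, -0.0719]
  T[3,:] = [+0.0000, +0.0278, +0.0135, -0.0379, -0.1522, -0.4508]
  T[4,:] = [+0.0000, -0.0257, +0.0087, -0.0387, +0.0626, +0.0798]
  T[5,:] = [+0.0000, -0.0179, +0.0186, -0.0859, +0.1137, +0.1693]
|roots of det(T-λI)|: 0.2395, 0.1571, 0.0870, 0.0319, 0.0026, 0.0000.
spectral radius ρ = 0.2395; 0.2395 < 1 ⇒ converges.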